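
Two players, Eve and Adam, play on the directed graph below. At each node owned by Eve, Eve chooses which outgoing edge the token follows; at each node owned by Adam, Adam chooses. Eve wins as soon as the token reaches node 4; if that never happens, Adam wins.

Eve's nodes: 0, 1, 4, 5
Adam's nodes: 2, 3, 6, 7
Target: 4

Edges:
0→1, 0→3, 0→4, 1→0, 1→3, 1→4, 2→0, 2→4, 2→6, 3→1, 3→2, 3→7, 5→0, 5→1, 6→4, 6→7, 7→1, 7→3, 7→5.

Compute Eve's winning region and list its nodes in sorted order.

A0 = {4}
A1: add {0, 1} — 0 (Eve) has 0→4; 1 (Eve) has 1→4.
A2: add {5} — 5 (Eve) has 5→0.
A3 = A2; e.g. 2 (Adam) can still go to 6. Fixed point.
Eve's winning region = {0, 1, 4, 5}.

0, 1, 4, 5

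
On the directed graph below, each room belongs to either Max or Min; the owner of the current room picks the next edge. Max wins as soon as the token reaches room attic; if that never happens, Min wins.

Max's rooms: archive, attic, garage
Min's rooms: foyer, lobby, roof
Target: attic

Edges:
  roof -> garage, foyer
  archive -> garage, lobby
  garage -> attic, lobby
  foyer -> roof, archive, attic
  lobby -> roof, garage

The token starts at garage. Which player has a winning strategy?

A0 = {attic}
A1: add {garage} — garage (Max) has garage→attic.
garage ∈ A1, so Max can force the target.

Max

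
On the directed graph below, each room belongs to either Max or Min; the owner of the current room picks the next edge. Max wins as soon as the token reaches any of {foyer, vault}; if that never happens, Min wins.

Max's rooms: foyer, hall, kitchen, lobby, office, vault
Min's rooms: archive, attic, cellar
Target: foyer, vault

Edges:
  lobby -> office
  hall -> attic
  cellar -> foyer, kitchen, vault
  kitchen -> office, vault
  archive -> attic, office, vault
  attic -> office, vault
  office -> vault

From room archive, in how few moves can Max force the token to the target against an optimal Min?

3

A0 = {foyer, vault}
A1: add {kitchen, office} — kitchen (Max) has kitchen→vault; office (Max) has office→vault.
A2: add {attic, cellar, lobby} — lobby (Max) has lobby→office; cellar (Min): all of {foyer, kitchen, vault} already in; attic (Min): all of {office, vault} already in.
A3: add {archive, hall} — hall (Max) has hall→attic; archive (Min): all of {attic, office, vault} already in.
A3 = all vertices. Fixed point.
archive enters the attractor at level 3, so Max can force the target in 3 moves from there.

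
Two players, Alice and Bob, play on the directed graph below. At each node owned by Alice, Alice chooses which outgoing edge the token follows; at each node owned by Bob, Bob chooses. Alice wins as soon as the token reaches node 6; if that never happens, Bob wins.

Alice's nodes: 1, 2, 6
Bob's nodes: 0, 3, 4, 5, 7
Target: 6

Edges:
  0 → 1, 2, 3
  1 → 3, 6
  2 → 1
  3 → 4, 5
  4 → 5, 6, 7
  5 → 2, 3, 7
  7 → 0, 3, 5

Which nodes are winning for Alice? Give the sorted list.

A0 = {6}
A1: add {1} — 1 (Alice) has 1→6.
A2: add {2} — 2 (Alice) has 2→1.
A3 = A2; e.g. 0 (Bob) can still go to 3. Fixed point.
Alice's winning region = {1, 2, 6}.

1, 2, 6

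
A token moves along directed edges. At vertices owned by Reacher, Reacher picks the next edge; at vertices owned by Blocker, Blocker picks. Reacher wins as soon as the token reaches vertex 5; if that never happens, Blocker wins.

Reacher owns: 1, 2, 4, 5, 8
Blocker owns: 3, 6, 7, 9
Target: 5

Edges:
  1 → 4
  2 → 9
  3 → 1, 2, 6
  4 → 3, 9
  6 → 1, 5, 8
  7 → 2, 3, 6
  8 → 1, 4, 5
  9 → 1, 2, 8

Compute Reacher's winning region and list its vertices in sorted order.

5, 8

A0 = {5}
A1: add {8} — 8 (Reacher) has 8→5.
A2 = A1; e.g. 1 (Reacher) has no edge into A1. Fixed point.
Reacher's winning region = {5, 8}.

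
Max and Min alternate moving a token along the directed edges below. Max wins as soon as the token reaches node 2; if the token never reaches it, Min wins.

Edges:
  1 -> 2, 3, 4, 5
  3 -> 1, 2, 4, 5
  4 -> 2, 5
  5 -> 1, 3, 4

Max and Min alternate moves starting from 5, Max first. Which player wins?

Min

Track states (vertex, player-to-move).
A0 = {(2,Max), (2,Min)}
A1: add {(1,Max), (3,Max), (4,Max)}.
A2: add {(5,Min)}.
A3 = A2; e.g. (1,Min) stays out. (5,Max) never enters ⇒ Min avoids the target.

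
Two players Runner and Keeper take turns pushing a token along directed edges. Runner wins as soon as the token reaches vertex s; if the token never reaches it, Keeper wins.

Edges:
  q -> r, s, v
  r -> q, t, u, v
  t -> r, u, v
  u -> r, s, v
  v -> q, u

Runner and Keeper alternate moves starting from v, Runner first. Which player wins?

Track states (vertex, player-to-move).
A0 = {(s,Runner), (s,Keeper)}
A1: add {(q,Runner), (u,Runner)}.
A2: add {(v,Keeper)}.
A3: add {(r,Runner), (t,Runner)}.
A4 = A3; e.g. (q,Keeper) stays out. (v,Runner) never enters ⇒ Keeper avoids the target.

Keeper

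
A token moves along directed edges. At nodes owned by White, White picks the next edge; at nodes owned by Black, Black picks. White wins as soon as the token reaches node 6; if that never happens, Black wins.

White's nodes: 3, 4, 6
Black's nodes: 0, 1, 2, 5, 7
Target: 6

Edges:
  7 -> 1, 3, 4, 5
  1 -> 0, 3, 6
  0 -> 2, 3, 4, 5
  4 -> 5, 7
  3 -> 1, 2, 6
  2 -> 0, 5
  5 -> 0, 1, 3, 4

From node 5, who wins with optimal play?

Black

A0 = {6}
A1: add {3} — 3 (White) has 3→6.
A2 = A1; e.g. 0 (Black) can still go to 2. Fixed point.
5 never enters the attractor, so Black can avoid the target forever.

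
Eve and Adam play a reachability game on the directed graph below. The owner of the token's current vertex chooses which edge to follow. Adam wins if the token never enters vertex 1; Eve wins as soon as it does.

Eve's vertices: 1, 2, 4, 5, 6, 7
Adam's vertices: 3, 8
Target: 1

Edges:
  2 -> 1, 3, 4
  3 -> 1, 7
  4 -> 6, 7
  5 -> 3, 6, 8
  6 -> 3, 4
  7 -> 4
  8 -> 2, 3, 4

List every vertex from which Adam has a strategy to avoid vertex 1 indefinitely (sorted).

A0 = {1}
A1: add {2} — 2 (Eve) has 2→1.
A2 = A1; e.g. 3 (Adam) can still go to 7. Fixed point.
Eve's attractor = {1, 2}; Adam avoids the target exactly from the complement.

3, 4, 5, 6, 7, 8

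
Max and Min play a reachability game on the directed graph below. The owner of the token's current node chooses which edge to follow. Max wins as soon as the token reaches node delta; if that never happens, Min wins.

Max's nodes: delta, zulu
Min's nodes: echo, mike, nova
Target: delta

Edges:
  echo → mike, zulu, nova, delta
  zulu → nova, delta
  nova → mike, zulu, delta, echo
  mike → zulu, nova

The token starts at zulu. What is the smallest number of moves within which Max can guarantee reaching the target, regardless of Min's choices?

A0 = {delta}
A1: add {zulu} — zulu (Max) has zulu→delta.
A2 = A1; e.g. mike (Min) can still go to nova. Fixed point.
zulu enters the attractor at level 1, so Max can force the target in 1 move from there.

1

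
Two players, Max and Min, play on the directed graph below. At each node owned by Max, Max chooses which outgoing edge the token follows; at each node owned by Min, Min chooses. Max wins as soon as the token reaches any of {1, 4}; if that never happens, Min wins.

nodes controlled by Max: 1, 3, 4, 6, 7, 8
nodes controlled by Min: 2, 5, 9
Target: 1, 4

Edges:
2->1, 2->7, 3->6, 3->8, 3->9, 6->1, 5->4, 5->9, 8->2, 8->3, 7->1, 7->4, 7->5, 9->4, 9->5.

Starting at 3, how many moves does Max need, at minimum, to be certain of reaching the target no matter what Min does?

2

A0 = {1, 4}
A1: add {6, 7} — 6 (Max) has 6→1; 7 (Max) has 7→1.
A2: add {2, 3} — 2 (Min): all of {1, 7} already in; 3 (Max) has 3→6.
3 enters the attractor at level 2, so Max can force the target in 2 moves from there.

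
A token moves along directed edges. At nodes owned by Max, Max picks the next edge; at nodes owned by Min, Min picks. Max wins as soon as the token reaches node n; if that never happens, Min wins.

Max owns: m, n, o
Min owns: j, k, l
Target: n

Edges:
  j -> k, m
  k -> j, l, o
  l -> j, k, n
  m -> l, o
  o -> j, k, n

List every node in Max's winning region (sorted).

A0 = {n}
A1: add {o} — o (Max) has o→n.
A2: add {m} — m (Max) has m→o.
A3 = A2; e.g. j (Min) can still go to k. Fixed point.
Max's winning region = {m, n, o}.

m, n, o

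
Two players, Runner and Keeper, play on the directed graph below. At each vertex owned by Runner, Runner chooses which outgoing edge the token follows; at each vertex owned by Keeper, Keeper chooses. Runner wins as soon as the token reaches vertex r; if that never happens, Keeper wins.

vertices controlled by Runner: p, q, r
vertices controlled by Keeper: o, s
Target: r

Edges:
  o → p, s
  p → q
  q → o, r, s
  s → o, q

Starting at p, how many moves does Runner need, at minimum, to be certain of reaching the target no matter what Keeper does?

2

A0 = {r}
A1: add {q} — q (Runner) has q→r.
A2: add {p} — p (Runner) has p→q.
A3 = A2; e.g. o (Keeper) can still go to s. Fixed point.
p enters the attractor at level 2, so Runner can force the target in 2 moves from there.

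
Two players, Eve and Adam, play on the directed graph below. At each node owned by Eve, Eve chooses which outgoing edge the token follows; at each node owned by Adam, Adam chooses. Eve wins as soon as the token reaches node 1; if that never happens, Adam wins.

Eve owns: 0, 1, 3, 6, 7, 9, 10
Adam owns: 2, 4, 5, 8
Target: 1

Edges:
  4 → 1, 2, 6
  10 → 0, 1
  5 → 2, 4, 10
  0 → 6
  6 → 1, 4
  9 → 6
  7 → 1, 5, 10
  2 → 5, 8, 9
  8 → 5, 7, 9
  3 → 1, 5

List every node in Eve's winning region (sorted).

0, 1, 3, 6, 7, 9, 10

A0 = {1}
A1: add {3, 6, 7, 10} — 3 (Eve) has 3→1; 6 (Eve) has 6→1; 7 (Eve) has 7→1; 10 (Eve) has 10→1.
A2: add {0, 9} — 0 (Eve) has 0→6; 9 (Eve) has 9→6.
A3 = A2; e.g. 2 (Adam) can still go to 5. Fixed point.
Eve's winning region = {0, 1, 3, 6, 7, 9, 10}.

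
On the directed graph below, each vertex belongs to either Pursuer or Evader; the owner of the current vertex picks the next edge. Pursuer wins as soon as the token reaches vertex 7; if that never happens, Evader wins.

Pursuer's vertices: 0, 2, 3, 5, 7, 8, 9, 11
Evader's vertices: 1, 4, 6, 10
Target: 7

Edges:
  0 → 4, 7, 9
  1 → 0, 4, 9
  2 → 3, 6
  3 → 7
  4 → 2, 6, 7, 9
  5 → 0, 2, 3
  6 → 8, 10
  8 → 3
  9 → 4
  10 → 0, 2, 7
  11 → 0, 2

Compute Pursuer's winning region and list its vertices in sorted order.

A0 = {7}
A1: add {0, 3} — 0 (Pursuer) has 0→7; 3 (Pursuer) has 3→7.
A2: add {2, 5, 8, 11} — 2 (Pursuer) has 2→3; 5 (Pursuer) has 5→0; 8 (Pursuer) has 8→3; 11 (Pursuer) has 11→0.
A3: add {10} — 10 (Evader): all of {0, 2, 7} already in.
A4: add {6} — 6 (Evader): all of {8, 10} already in.
A5 = A4; e.g. 1 (Evader) can still go to 4. Fixed point.
Pursuer's winning region = {0, 2, 3, 5, 6, 7, 8, 10, 11}.

0, 2, 3, 5, 6, 7, 8, 10, 11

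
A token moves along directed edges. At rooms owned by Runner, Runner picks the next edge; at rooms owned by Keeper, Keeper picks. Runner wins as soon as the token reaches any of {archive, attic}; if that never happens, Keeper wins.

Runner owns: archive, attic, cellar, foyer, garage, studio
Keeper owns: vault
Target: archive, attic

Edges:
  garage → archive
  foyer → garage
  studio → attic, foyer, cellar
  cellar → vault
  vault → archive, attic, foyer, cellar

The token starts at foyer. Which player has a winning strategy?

Runner

A0 = {archive, attic}
A1: add {garage, studio} — garage (Runner) has garage→archive; studio (Runner) has studio→attic.
A2: add {foyer} — foyer (Runner) has foyer→garage.
A3 = A2; e.g. vault (Keeper) can still go to cellar. Fixed point.
foyer ∈ A2, so Runner can force the target.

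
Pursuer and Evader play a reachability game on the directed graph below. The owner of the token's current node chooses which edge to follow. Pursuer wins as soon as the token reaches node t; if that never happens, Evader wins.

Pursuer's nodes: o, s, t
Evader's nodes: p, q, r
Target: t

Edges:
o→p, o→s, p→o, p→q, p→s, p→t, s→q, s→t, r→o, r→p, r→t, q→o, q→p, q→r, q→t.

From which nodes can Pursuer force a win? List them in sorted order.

o, s, t

A0 = {t}
A1: add {s} — s (Pursuer) has s→t.
A2: add {o} — o (Pursuer) has o→s.
A3 = A2; e.g. p (Evader) can still go to q. Fixed point.
Pursuer's winning region = {o, s, t}.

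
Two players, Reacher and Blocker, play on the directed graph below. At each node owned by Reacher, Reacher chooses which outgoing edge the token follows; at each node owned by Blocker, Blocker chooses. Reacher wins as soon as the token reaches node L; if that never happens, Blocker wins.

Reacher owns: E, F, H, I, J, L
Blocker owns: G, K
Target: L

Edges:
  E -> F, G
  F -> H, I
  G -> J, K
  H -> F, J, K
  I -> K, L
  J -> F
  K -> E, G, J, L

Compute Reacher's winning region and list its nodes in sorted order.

A0 = {L}
A1: add {I} — I (Reacher) has I→L.
A2: add {F} — F (Reacher) has F→I.
A3: add {E, H, J} — E (Reacher) has E→F; H (Reacher) has H→F; J (Reacher) has J→F.
A4 = A3; e.g. G (Blocker) can still go to K. Fixed point.
Reacher's winning region = {E, F, H, I, J, L}.

E, F, H, I, J, L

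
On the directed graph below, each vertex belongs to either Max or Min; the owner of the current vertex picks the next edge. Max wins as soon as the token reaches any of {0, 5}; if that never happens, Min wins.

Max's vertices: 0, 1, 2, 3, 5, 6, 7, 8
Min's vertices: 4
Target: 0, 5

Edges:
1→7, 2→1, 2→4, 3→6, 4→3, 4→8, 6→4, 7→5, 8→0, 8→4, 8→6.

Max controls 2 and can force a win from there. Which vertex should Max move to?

1

A0 = {0, 5}
A1: add {7, 8} — 7 (Max) has 7→5; 8 (Max) has 8→0.
A2: add {1} — 1 (Max) has 1→7.
A3: add {2} — 2 (Max) has 2→1.
A4 = A3; e.g. 3 (Max) has no edge into A3. Fixed point.
From 2, successor 1 is in the attractor (rank 2); the other successor 4 is not.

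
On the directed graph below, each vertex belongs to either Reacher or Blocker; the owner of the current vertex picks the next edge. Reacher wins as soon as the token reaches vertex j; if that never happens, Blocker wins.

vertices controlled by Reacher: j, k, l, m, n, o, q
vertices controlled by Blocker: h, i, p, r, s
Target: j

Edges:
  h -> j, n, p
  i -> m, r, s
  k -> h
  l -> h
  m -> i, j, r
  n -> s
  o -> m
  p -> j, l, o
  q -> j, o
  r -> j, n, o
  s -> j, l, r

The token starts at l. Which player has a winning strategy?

Blocker

A0 = {j}
A1: add {m, q} — m (Reacher) has m→j; q (Reacher) has q→j.
A2: add {o} — o (Reacher) has o→m.
A3 = A2; e.g. h (Blocker) can still go to n. Fixed point.
l never enters the attractor, so Blocker can avoid the target forever.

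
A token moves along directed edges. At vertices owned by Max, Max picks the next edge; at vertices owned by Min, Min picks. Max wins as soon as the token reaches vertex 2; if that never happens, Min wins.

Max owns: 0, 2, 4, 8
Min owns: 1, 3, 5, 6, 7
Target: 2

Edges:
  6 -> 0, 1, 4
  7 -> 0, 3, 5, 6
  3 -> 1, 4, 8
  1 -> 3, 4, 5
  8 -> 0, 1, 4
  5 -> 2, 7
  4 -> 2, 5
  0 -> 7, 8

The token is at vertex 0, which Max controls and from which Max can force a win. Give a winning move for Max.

8

A0 = {2}
A1: add {4} — 4 (Max) has 4→2.
A2: add {8} — 8 (Max) has 8→4.
A3: add {0} — 0 (Max) has 0→8.
A4 = A3; e.g. 1 (Min) can still go to 3. Fixed point.
From 0, successor 8 is in the attractor (rank 2); the other successor 7 is not.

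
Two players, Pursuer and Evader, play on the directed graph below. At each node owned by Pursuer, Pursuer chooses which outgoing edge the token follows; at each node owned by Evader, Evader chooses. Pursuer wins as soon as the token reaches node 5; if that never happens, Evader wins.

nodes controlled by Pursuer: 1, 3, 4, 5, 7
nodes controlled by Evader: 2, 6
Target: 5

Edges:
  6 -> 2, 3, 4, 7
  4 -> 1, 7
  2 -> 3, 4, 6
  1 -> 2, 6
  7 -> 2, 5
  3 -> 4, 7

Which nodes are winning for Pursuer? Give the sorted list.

A0 = {5}
A1: add {7} — 7 (Pursuer) has 7→5.
A2: add {3, 4} — 3 (Pursuer) has 3→7; 4 (Pursuer) has 4→7.
A3 = A2; e.g. 1 (Pursuer) has no edge into A2. Fixed point.
Pursuer's winning region = {3, 4, 5, 7}.

3, 4, 5, 7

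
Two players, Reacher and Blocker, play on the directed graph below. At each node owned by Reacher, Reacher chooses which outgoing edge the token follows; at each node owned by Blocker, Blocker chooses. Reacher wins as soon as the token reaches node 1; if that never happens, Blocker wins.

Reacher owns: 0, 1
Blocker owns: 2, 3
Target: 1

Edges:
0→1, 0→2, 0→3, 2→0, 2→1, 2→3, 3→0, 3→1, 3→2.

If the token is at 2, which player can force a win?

A0 = {1}
A1: add {0} — 0 (Reacher) has 0→1.
A2 = A1; e.g. 2 (Blocker) can still go to 3. Fixed point.
2 never enters the attractor, so Blocker can avoid the target forever.

Blocker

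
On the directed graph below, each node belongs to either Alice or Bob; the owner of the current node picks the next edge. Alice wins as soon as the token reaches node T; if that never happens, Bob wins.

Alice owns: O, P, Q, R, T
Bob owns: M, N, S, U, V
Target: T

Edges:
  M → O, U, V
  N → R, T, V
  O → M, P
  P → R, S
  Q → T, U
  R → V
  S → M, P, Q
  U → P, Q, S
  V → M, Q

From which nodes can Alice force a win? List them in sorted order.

A0 = {T}
A1: add {Q} — Q (Alice) has Q→T.
A2 = A1; e.g. M (Bob) can still go to O. Fixed point.
Alice's winning region = {Q, T}.

Q, T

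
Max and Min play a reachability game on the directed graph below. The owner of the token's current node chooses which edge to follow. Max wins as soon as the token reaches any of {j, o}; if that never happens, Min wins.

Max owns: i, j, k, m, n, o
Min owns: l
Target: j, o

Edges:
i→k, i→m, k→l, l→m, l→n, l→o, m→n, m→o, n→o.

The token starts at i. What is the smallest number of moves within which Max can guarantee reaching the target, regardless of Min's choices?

2

A0 = {j, o}
A1: add {m, n} — m (Max) has m→o; n (Max) has n→o.
A2: add {i, l} — i (Max) has i→m; l (Min): all of {m, n, o} already in.
i enters the attractor at level 2, so Max can force the target in 2 moves from there.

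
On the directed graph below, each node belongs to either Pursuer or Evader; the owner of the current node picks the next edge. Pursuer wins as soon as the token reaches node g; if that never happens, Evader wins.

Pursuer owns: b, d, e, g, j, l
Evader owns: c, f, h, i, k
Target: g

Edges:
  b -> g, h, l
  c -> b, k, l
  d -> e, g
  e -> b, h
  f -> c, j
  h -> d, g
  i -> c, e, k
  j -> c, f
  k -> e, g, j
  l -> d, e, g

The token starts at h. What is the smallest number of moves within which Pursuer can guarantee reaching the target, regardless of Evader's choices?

2

A0 = {g}
A1: add {b, d, l} — b (Pursuer) has b→g; d (Pursuer) has d→g; l (Pursuer) has l→g.
A2: add {e, h} — e (Pursuer) has e→b; h (Evader): all of {d, g} already in.
A3 = A2; e.g. c (Evader) can still go to k. Fixed point.
h enters the attractor at level 2, so Pursuer can force the target in 2 moves from there.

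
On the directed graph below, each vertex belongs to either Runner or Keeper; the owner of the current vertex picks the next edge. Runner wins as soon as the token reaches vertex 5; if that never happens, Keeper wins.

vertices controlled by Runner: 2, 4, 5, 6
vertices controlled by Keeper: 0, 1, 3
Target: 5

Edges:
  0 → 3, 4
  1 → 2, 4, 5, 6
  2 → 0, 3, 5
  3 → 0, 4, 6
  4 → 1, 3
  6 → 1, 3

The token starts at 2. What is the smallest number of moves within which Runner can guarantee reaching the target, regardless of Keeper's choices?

A0 = {5}
A1: add {2} — 2 (Runner) has 2→5.
A2 = A1; e.g. 0 (Keeper) can still go to 3. Fixed point.
2 enters the attractor at level 1, so Runner can force the target in 1 move from there.

1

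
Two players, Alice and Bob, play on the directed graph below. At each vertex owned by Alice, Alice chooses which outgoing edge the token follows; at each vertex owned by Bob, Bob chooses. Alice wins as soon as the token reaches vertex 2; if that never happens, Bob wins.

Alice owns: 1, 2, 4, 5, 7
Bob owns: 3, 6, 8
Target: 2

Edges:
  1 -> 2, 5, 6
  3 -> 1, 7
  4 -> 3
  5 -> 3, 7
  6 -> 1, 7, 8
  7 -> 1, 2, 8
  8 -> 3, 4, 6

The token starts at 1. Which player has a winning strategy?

A0 = {2}
A1: add {1, 7} — 1 (Alice) has 1→2; 7 (Alice) has 7→2.
1 ∈ A1, so Alice can force the target.

Alice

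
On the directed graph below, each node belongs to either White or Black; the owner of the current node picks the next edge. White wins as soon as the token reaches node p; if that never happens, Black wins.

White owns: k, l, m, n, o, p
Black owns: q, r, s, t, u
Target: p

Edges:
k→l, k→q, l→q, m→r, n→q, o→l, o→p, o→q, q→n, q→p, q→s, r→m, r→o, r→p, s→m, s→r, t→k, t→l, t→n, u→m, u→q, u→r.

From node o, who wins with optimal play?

A0 = {p}
A1: add {o} — o (White) has o→p.
A2 = A1; e.g. k (White) has no edge into A1. Fixed point.
o ∈ A1, so White can force the target.

White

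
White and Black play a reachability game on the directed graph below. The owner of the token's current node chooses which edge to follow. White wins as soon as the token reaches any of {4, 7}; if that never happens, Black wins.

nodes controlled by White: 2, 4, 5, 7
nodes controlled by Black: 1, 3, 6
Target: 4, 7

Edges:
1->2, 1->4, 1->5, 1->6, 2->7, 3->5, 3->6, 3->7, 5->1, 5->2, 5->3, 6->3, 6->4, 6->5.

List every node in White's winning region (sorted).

A0 = {4, 7}
A1: add {2} — 2 (White) has 2→7.
A2: add {5} — 5 (White) has 5→2.
A3 = A2; e.g. 1 (Black) can still go to 6. Fixed point.
White's winning region = {2, 4, 5, 7}.

2, 4, 5, 7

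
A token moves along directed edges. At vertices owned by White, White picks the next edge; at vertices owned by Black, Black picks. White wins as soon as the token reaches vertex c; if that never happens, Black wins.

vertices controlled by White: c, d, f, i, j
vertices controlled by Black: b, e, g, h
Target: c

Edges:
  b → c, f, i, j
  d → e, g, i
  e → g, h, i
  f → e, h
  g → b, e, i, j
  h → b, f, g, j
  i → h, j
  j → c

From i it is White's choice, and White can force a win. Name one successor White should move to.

j

A0 = {c}
A1: add {j} — j (White) has j→c.
A2: add {i} — i (White) has i→j.
A3: add {d} — d (White) has d→i.
A4 = A3; e.g. b (Black) can still go to f. Fixed point.
From i, successor j is in the attractor (rank 1); the other successor h is not.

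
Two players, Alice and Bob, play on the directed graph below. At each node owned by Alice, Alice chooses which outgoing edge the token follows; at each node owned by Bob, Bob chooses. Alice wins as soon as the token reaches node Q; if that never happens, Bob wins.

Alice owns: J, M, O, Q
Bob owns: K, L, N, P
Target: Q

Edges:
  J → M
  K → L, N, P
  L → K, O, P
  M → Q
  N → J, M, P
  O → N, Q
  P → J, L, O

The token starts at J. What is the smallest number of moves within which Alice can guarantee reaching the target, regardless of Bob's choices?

2

A0 = {Q}
A1: add {M, O} — M (Alice) has M→Q; O (Alice) has O→Q.
A2: add {J} — J (Alice) has J→M.
A3 = A2; e.g. K (Bob) can still go to L. Fixed point.
J enters the attractor at level 2, so Alice can force the target in 2 moves from there.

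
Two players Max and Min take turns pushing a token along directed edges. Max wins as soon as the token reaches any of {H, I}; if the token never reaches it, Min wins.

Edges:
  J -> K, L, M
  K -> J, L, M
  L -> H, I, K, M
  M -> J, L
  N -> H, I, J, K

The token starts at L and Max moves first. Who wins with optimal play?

Max

Track states (vertex, player-to-move).
A0 = {(H,Max), (H,Min), (I,Max), (I,Min)}
A1: add {(L,Max), (N,Max)}.
(L,Max) ∈ A1 ⇒ Max forces the target.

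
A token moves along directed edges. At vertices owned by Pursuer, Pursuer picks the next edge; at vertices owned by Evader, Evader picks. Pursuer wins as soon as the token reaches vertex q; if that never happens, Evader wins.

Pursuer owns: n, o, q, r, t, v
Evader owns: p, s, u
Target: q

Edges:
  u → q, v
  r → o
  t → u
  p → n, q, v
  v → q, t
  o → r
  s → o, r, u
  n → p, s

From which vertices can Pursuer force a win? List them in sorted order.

q, t, u, v

A0 = {q}
A1: add {v} — v (Pursuer) has v→q.
A2: add {u} — u (Evader): all of {q, v} already in.
A3: add {t} — t (Pursuer) has t→u.
A4 = A3; e.g. n (Pursuer) has no edge into A3. Fixed point.
Pursuer's winning region = {q, t, u, v}.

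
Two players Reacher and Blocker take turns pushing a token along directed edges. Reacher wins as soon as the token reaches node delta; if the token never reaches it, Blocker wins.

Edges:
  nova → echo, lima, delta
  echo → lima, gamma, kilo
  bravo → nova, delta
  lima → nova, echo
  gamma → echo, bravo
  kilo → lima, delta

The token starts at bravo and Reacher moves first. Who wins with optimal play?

Reacher

Track states (vertex, player-to-move).
A0 = {(delta,Reacher), (delta,Blocker)}
A1: add {(nova,Reacher), (bravo,Reacher), (kilo,Reacher)}.
(bravo,Reacher) ∈ A1 ⇒ Reacher forces the target.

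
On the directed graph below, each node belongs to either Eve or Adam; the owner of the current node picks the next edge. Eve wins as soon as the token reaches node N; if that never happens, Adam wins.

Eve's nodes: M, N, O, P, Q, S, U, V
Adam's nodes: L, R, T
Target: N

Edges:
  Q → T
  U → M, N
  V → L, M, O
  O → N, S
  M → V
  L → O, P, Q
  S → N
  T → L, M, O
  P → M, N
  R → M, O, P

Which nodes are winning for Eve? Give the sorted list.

A0 = {N}
A1: add {O, P, S, U} — O (Eve) has O→N; P (Eve) has P→N; S (Eve) has S→N; U (Eve) has U→N.
A2: add {V} — V (Eve) has V→O.
A3: add {M} — M (Eve) has M→V.
A4: add {R} — R (Adam): all of {M, O, P} already in.
A5 = A4; e.g. L (Adam) can still go to Q. Fixed point.
Eve's winning region = {M, N, O, P, R, S, U, V}.

M, N, O, P, R, S, U, V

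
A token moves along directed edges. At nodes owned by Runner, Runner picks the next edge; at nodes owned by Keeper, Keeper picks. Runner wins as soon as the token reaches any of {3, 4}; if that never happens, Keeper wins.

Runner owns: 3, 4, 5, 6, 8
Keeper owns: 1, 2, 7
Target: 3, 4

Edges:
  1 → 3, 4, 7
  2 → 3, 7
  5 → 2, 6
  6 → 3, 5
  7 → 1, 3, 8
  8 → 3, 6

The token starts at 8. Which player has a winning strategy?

A0 = {3, 4}
A1: add {6, 8} — 6 (Runner) has 6→3; 8 (Runner) has 8→3.
8 ∈ A1, so Runner can force the target.

Runner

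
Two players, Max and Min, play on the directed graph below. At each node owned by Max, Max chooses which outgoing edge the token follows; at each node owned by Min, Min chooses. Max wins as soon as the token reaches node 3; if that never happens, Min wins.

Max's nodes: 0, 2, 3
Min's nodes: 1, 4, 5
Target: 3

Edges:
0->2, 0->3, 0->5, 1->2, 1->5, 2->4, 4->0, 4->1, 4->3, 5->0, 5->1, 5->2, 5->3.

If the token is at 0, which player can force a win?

Max

A0 = {3}
A1: add {0} — 0 (Max) has 0→3.
A2 = A1; e.g. 1 (Min) can still go to 2. Fixed point.
0 ∈ A1, so Max can force the target.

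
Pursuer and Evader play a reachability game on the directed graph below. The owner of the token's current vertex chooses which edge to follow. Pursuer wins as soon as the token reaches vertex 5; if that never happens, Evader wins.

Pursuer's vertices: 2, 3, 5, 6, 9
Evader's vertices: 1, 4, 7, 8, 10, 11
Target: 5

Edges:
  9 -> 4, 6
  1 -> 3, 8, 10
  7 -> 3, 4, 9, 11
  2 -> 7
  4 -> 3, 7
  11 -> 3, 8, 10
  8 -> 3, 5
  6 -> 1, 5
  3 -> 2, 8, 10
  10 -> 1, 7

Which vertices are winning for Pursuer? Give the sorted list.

A0 = {5}
A1: add {6} — 6 (Pursuer) has 6→5.
A2: add {9} — 9 (Pursuer) has 9→6.
A3 = A2; e.g. 1 (Evader) can still go to 3. Fixed point.
Pursuer's winning region = {5, 6, 9}.

5, 6, 9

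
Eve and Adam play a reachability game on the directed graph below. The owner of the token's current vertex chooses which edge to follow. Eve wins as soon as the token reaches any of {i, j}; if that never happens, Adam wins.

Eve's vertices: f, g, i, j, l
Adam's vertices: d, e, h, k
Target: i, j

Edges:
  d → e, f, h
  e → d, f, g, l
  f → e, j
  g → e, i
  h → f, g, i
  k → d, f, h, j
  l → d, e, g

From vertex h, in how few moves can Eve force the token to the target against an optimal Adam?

A0 = {i, j}
A1: add {f, g} — f (Eve) has f→j; g (Eve) has g→i.
A2: add {h, l} — h (Adam): all of {f, g, i} already in; l (Eve) has l→g.
A3 = A2; e.g. d (Adam) can still go to e. Fixed point.
h enters the attractor at level 2, so Eve can force the target in 2 moves from there.

2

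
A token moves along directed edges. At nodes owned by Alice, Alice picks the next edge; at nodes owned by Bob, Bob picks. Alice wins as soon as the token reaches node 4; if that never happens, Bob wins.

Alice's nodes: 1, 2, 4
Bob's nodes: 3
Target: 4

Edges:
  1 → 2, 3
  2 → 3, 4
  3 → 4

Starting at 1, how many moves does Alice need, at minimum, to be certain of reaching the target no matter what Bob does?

2

A0 = {4}
A1: add {2, 3} — 2 (Alice) has 2→4; 3 (Bob): all of {4} already in.
A2: add {1} — 1 (Alice) has 1→2.
A2 = all vertices. Fixed point.
1 enters the attractor at level 2, so Alice can force the target in 2 moves from there.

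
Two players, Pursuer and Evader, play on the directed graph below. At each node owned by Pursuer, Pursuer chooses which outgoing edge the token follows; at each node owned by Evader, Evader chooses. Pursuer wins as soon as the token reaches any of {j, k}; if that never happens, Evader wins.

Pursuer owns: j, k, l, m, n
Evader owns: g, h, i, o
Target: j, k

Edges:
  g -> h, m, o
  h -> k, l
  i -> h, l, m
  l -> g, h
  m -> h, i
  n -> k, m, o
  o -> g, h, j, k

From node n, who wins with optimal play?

Pursuer

A0 = {j, k}
A1: add {n} — n (Pursuer) has n→k.
A2 = A1; e.g. g (Evader) can still go to h. Fixed point.
n ∈ A1, so Pursuer can force the target.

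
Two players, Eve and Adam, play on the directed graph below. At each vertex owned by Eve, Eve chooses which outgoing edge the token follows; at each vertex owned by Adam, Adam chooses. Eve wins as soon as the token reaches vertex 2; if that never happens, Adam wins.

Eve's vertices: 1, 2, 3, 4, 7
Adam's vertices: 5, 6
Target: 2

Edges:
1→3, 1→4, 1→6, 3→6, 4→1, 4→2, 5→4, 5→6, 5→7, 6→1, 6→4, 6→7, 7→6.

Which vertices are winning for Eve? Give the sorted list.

1, 2, 4

A0 = {2}
A1: add {4} — 4 (Eve) has 4→2.
A2: add {1} — 1 (Eve) has 1→4.
A3 = A2; e.g. 3 (Eve) has no edge into A2. Fixed point.
Eve's winning region = {1, 2, 4}.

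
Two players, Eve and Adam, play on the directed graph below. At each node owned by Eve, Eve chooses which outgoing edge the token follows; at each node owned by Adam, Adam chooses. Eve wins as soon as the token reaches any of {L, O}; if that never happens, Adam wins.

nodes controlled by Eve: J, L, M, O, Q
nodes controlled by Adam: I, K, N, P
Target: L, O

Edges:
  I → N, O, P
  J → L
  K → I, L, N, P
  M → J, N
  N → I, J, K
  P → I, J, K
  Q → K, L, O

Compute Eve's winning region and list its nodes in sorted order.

J, L, M, O, Q

A0 = {L, O}
A1: add {J, Q} — J (Eve) has J→L; Q (Eve) has Q→L.
A2: add {M} — M (Eve) has M→J.
A3 = A2; e.g. I (Adam) can still go to N. Fixed point.
Eve's winning region = {J, L, M, O, Q}.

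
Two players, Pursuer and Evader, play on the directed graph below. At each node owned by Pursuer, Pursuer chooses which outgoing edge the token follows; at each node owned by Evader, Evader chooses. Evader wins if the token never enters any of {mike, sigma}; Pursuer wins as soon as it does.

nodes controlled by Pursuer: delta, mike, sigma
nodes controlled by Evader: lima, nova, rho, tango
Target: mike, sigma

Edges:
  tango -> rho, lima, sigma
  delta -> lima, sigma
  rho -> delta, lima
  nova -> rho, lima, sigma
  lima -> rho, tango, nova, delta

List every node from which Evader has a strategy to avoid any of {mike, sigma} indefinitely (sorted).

A0 = {mike, sigma}
A1: add {delta} — delta (Pursuer) has delta→sigma.
A2 = A1; e.g. rho (Evader) can still go to lima. Fixed point.
Pursuer's attractor = {delta, mike, sigma}; Evader avoids the target exactly from the complement.

lima, nova, rho, tango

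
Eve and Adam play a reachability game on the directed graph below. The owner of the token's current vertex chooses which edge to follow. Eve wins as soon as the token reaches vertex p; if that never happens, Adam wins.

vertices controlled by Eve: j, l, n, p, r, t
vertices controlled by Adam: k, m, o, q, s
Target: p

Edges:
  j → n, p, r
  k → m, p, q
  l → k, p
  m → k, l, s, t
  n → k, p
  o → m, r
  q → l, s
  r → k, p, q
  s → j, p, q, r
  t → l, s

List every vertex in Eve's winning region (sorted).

j, l, n, p, r, t

A0 = {p}
A1: add {j, l, n, r} — j (Eve) has j→p; l (Eve) has l→p; n (Eve) has n→p; r (Eve) has r→p.
A2: add {t} — t (Eve) has t→l.
A3 = A2; e.g. k (Adam) can still go to m. Fixed point.
Eve's winning region = {j, l, n, p, r, t}.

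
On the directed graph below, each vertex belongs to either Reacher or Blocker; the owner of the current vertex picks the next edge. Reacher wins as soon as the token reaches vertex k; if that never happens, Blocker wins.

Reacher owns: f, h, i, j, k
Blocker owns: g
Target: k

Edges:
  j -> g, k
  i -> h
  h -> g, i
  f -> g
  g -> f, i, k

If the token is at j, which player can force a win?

A0 = {k}
A1: add {j} — j (Reacher) has j→k.
A2 = A1; e.g. f (Reacher) has no edge into A1. Fixed point.
j ∈ A1, so Reacher can force the target.

Reacher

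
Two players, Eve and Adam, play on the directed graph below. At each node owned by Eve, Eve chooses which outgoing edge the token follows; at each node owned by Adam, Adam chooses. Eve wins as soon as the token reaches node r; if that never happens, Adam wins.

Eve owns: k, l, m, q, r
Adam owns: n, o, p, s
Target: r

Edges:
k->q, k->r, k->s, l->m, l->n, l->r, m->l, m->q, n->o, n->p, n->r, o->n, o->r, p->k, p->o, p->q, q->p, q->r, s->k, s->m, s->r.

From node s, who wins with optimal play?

A0 = {r}
A1: add {k, l, q} — k (Eve) has k→r; l (Eve) has l→r; q (Eve) has q→r.
A2: add {m} — m (Eve) has m→l.
A3: add {s} — s (Adam): all of {k, m, r} already in.
A4 = A3; e.g. n (Adam) can still go to o. Fixed point.
s ∈ A3, so Eve can force the target.

Eve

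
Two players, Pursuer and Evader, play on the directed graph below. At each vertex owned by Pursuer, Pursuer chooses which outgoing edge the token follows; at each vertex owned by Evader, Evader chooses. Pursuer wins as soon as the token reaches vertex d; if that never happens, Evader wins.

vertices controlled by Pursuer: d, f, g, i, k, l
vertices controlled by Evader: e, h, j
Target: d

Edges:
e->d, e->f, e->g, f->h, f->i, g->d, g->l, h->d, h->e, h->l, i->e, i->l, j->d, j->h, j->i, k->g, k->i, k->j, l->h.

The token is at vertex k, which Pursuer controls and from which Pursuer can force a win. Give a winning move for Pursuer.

A0 = {d}
A1: add {g} — g (Pursuer) has g→d.
A2: add {k} — k (Pursuer) has k→g.
A3 = A2; e.g. e (Evader) can still go to f. Fixed point.
From k, successor g is in the attractor (rank 1); the other successors i, j are not.

g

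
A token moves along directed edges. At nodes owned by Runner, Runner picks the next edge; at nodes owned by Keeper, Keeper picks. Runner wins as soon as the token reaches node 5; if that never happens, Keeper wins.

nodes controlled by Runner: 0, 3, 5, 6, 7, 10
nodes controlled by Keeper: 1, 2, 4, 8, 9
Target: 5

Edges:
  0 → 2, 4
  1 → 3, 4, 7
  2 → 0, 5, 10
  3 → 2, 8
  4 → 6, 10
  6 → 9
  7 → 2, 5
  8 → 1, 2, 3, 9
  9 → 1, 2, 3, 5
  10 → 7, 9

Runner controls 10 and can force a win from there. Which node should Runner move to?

A0 = {5}
A1: add {7} — 7 (Runner) has 7→5.
A2: add {10} — 10 (Runner) has 10→7.
A3 = A2; e.g. 0 (Runner) has no edge into A2. Fixed point.
From 10, successor 7 is in the attractor (rank 1); the other successor 9 is not.

7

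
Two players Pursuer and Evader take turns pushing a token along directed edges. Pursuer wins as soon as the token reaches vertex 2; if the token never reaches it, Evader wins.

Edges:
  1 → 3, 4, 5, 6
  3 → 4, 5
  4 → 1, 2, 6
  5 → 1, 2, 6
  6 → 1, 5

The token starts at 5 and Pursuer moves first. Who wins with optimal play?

Track states (vertex, player-to-move).
A0 = {(2,Pursuer), (2,Evader)}
A1: add {(4,Pursuer), (5,Pursuer)}.
(5,Pursuer) ∈ A1 ⇒ Pursuer forces the target.

Pursuer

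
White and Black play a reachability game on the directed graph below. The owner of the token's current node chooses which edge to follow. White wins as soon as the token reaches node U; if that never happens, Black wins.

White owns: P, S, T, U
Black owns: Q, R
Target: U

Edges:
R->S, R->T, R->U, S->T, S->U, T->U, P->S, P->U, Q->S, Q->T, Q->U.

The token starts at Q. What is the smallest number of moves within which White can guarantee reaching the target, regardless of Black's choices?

2

A0 = {U}
A1: add {P, S, T} — P (White) has P→U; S (White) has S→U; T (White) has T→U.
A2: add {Q, R} — Q (Black): all of {S, T, U} already in; R (Black): all of {S, T, U} already in.
A2 = all vertices. Fixed point.
Q enters the attractor at level 2, so White can force the target in 2 moves from there.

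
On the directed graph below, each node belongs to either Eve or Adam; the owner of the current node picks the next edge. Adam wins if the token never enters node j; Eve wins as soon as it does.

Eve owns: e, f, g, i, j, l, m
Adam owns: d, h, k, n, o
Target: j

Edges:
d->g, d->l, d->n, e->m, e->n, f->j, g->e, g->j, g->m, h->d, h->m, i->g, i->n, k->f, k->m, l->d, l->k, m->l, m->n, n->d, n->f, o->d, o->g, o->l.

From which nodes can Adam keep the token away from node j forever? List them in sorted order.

A0 = {j}
A1: add {f, g} — f (Eve) has f→j; g (Eve) has g→j.
A2: add {i} — i (Eve) has i→g.
A3 = A2; e.g. d (Adam) can still go to l. Fixed point.
Eve's attractor = {f, g, i, j}; Adam avoids the target exactly from the complement.

d, e, h, k, l, m, n, o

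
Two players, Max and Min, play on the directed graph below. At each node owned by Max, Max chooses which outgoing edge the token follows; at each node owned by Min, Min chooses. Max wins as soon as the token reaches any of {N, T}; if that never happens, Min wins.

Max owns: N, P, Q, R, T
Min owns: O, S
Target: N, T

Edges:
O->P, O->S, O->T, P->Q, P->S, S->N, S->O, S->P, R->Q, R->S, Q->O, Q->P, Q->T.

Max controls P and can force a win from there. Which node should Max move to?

Q

A0 = {N, T}
A1: add {Q} — Q (Max) has Q→T.
A2: add {P, R} — P (Max) has P→Q; R (Max) has R→Q.
A3 = A2; e.g. O (Min) can still go to S. Fixed point.
From P, successor Q is in the attractor (rank 1); the other successor S is not.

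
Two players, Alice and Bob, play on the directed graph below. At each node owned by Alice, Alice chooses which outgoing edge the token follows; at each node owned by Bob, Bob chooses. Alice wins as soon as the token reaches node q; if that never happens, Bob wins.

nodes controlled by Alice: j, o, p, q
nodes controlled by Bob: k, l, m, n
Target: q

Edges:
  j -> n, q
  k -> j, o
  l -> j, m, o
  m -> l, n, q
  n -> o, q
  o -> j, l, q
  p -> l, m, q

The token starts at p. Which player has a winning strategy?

Alice

A0 = {q}
A1: add {j, o, p} — j (Alice) has j→q; o (Alice) has o→q; p (Alice) has p→q.
p ∈ A1, so Alice can force the target.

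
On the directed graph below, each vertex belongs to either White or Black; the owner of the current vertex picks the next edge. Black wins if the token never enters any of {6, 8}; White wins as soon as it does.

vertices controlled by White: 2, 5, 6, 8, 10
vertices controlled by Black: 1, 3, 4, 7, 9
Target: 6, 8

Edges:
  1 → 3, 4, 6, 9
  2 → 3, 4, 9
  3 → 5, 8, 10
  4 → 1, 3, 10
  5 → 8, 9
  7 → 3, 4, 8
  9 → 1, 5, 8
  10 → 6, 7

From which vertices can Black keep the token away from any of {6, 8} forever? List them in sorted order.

1, 4, 7, 9

A0 = {6, 8}
A1: add {5, 10} — 5 (White) has 5→8; 10 (White) has 10→6.
A2: add {3} — 3 (Black): all of {5, 8, 10} already in.
A3: add {2} — 2 (White) has 2→3.
A4 = A3; e.g. 1 (Black) can still go to 4. Fixed point.
White's attractor = {2, 3, 5, 6, 8, 10}; Black avoids the target exactly from the complement.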